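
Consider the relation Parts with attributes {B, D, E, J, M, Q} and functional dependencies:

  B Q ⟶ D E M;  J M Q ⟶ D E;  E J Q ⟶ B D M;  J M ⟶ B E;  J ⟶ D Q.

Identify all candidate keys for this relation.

{B, J}; {E, J}; {J, M}

Attribute J never appears on the right-hand side of any dependency, so J must belong to every candidate key.
{J}⁺ = {D, J, Q}, which is not all of the schema, so we must add further attributes.
{B, J}⁺: J→DQ adds D, Q; BQ→DEM adds E, M → {B, D, E, J, M, Q}. Minimal: {J}⁺ = {D, J, Q}; {B}⁺ = {B} — none reach the full schema.
{E, J}⁺: J→DQ adds D, Q; EJQ→BDM adds B, M → {B, D, E, J, M, Q}. Minimal: {J}⁺ = {D, J, Q}; {E}⁺ = {E} — none reach the full schema.
{J, M}⁺: JM→BE adds B, E; J→DQ adds D, Q → {B, D, E, J, M, Q}. Minimal: {M}⁺ = {M}; {J}⁺ = {D, J, Q} — none reach the full schema.
Any other superkey contains one of these as a subset, so there are no further candidate keys.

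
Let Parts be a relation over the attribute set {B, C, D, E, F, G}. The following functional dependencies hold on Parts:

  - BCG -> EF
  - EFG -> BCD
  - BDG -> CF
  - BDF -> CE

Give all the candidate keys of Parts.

{B, C, G}, {B, D, G}, {E, F, G}

{B, C, G}⁺: BCG→EF adds E, F; EFG→BCD adds D → {B, C, D, E, F, G}. Minimal: {C, G}⁺ = {C, G}; {B, G}⁺ = {B, G}; {B, C}⁺ = {B, C} — none reach the full schema.
{B, D, G}⁺: BDG→CF adds C, F; BDF→CE adds E → {B, C, D, E, F, G}. Minimal: {D, G}⁺ = {D, G}; {B, G}⁺ = {B, G}; {B, D}⁺ = {B, D} — none reach the full schema.
{E, F, G}⁺: EFG→BCD adds B, C, D → {B, C, D, E, F, G}. Minimal: {F, G}⁺ = {F, G}; {E, G}⁺ = {E, G}; {E, F}⁺ = {E, F} — none reach the full schema.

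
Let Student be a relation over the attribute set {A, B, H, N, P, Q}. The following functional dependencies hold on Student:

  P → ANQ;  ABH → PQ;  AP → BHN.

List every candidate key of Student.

P, ABH

{P}⁺: P→ANQ adds A, N, Q; AP→BHN adds B, H → {A, B, H, N, P, Q}.
{A, B, H}⁺: ABH→PQ adds P, Q; AP→BHN adds N → {A, B, H, N, P, Q}. Minimal: {B, H}⁺ = {B, H}; {A, H}⁺ = {A, H}; {A, B}⁺ = {A, B} — none reach the full schema.
Any other superkey contains one of these as a subset, so there are no further candidate keys.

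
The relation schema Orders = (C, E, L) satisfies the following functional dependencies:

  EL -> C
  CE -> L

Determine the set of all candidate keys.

Attribute E never appears on the right-hand side of any dependency, so E must belong to every candidate key.
{E}⁺ = {E}, which is not all of the schema, so we must add further attributes.
{C, E}⁺: CE→L adds L → {C, E, L}. Minimal: {E}⁺ = {E}; {C}⁺ = {C} — none reach the full schema.
{E, L}⁺: EL→C adds C → {C, E, L}. Minimal: {L}⁺ = {L}; {E}⁺ = {E} — none reach the full schema.

{C, E}, {E, L}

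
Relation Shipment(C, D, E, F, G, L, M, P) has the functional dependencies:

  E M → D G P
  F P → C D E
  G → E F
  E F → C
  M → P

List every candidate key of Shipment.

{E, L, M}⁺: EM→DGP adds D, G, P; G→EF adds F; EF→C adds C → {C, D, E, F, G, L, M, P}. Minimal: {L, M}⁺ = {L, M, P}; {E, M}⁺ = {C, D, E, F, G, M, P}; {E, L}⁺ = {E, L} — none reach the full schema.
{F, L, M}⁺: M→P adds P; FP→CDE adds C, D, E; EM→DGP adds G → {C, D, E, F, G, L, M, P}. Minimal: {L, M}⁺ = {L, M, P}; {F, M}⁺ = {C, D, E, F, G, M, P}; {F, L}⁺ = {F, L} — none reach the full schema.
{G, L, M}⁺: G→EF adds E, F; EF→C adds C; M→P adds P; EM→DGP adds D → {C, D, E, F, G, L, M, P}. Minimal: {L, M}⁺ = {L, M, P}; {G, M}⁺ = {C, D, E, F, G, M, P}; {G, L}⁺ = {C, E, F, G, L} — none reach the full schema.
Any other superkey contains one of these as a subset, so there are no further candidate keys.

ELM; FLM; GLM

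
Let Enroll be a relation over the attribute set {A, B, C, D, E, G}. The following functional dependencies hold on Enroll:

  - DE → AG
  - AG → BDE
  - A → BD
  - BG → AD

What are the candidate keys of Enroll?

{A, C, E}, {A, C, G}, {B, C, G}, {C, D, E}

Attribute C never appears on the right-hand side of any dependency, so C must belong to every candidate key.
{C}⁺ = {C}, which is not all of the schema, so we must add further attributes.
{A, C, E}⁺: A→BD adds B, D; DE→AG adds G → {A, B, C, D, E, G}.
{A, C, G}⁺: AG→BDE adds B, D, E → {A, B, C, D, E, G}.
{B, C, G}⁺: BG→AD adds A, D; AG→BDE adds E → {A, B, C, D, E, G}.
{C, D, E}⁺: DE→AG adds A, G; AG→BDE adds B → {A, B, C, D, E, G}.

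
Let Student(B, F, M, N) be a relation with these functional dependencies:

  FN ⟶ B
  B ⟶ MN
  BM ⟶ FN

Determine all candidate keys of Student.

{B}⁺: B→MN adds M, N; BM→FN adds F → {B, F, M, N}.
{F, N}⁺: FN→B adds B; B→MN adds M → {B, F, M, N}. Minimal: {N}⁺ = {N}; {F}⁺ = {F} — none reach the full schema.

{B}; {F, N}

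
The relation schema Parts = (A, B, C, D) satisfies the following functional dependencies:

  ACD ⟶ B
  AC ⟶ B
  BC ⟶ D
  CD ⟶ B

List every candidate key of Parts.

Attributes A, C never appear on any right-hand side, so every candidate key must contain {A, C}.
{A, C}⁺ = {A, B, C, D}, which is all of the schema, so {A, C} is the only candidate key.

(A, C)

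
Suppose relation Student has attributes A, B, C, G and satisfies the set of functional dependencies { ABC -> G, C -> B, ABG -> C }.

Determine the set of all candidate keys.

AC; ABG

{A, C}⁺: C→B adds B; ABC→G adds G → {A, B, C, G}. Minimal: {C}⁺ = {B, C}; {A}⁺ = {A} — none reach the full schema.
{A, B, G}⁺: ABG→C adds C → {A, B, C, G}. Minimal: {B, G}⁺ = {B, G}; {A, G}⁺ = {A, G}; {A, B}⁺ = {A, B} — none reach the full schema.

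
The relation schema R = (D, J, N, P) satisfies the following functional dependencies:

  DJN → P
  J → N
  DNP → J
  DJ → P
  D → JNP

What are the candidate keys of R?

{D}⁺: D→JNP adds J, N, P → {D, J, N, P}.

{D}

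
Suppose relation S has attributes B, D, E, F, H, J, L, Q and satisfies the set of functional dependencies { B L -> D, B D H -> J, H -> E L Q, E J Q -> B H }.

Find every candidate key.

Attribute F never appears on the right-hand side of any dependency, so F must belong to every candidate key.
{F}⁺ = {F}, which is not all of the schema, so we must add further attributes.
{B, F, H}⁺: H→ELQ adds E, L, Q; BL→D adds D; BDH→J adds J → {B, D, E, F, H, J, L, Q}.
{F, H, J}⁺: H→ELQ adds E, L, Q; EJQ→BH adds B; BL→D adds D → {B, D, E, F, H, J, L, Q}.
{E, F, J, Q}⁺: EJQ→BH adds B, H; H→ELQ adds L; BL→D adds D → {B, D, E, F, H, J, L, Q}.

{B, F, H}, {F, H, J}, {E, F, J, Q}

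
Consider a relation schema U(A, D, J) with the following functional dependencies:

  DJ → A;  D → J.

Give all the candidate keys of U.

{D}

Attribute D never appears on the right-hand side of any dependency, so D must belong to every candidate key.
{D}⁺ = {A, D, J}, which is all of the schema, so {D} is the only candidate key.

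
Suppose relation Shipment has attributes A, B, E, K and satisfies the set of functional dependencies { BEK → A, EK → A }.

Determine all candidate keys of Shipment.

Attributes B, E, K never appear on any right-hand side, so every candidate key must contain {B, E, K}.
{B, E, K}⁺ = {A, B, E, K}, which is all of the schema, so {B, E, K} is the only candidate key.

{B, E, K}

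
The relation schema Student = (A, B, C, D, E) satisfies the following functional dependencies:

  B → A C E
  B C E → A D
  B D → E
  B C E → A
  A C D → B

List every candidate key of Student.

{B}⁺: B→ACE adds A, C, E; BCE→AD adds D → {A, B, C, D, E}.
{A, C, D}⁺: ACD→B adds B; B→ACE adds E → {A, B, C, D, E}.

{B}, {A, C, D}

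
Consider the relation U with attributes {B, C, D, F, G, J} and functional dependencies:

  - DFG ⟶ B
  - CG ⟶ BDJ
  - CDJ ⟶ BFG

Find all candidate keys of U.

{C, G}; {C, D, J}

Attribute C never appears on the right-hand side of any dependency, so C must belong to every candidate key.
{C}⁺ = {C}, which is not all of the schema, so we must add further attributes.
{C, G}⁺: CG→BDJ adds B, D, J; CDJ→BFG adds F → {B, C, D, F, G, J}. Minimal: {G}⁺ = {G}; {C}⁺ = {C} — none reach the full schema.
{C, D, J}⁺: CDJ→BFG adds B, F, G → {B, C, D, F, G, J}. Minimal: {D, J}⁺ = {D, J}; {C, J}⁺ = {C, J}; {C, D}⁺ = {C, D} — none reach the full schema.
Any other superkey contains one of these as a subset, so there are no further candidate keys.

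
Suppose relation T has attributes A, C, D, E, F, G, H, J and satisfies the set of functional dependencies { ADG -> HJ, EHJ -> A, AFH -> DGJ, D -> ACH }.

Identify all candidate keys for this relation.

Attributes E, F never appear on any right-hand side, so every candidate key must contain {E, F}.
{E, F}⁺ = {E, F}, which is not all of the schema, so we must add further attributes.
{D, E, F}⁺: D→ACH adds A, C, H; AFH→DGJ adds G, J → {A, C, D, E, F, G, H, J}.
{A, E, F, H}⁺: AFH→DGJ adds D, G, J; D→ACH adds C → {A, C, D, E, F, G, H, J}.
{E, F, H, J}⁺: EHJ→A adds A; AFH→DGJ adds D, G; D→ACH adds C → {A, C, D, E, F, G, H, J}.

DEF, AEFH, EFHJ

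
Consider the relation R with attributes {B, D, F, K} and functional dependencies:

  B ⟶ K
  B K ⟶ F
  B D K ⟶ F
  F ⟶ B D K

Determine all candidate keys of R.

{B}⁺: B→K adds K; BK→F adds F; F→BDK adds D → {B, D, F, K}.
{F}⁺: F→BDK adds B, D, K → {B, D, F, K}.

(B); (F)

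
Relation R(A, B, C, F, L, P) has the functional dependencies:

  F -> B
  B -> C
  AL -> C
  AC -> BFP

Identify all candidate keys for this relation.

(A, L)

Attributes A, L never appear on any right-hand side, so every candidate key must contain {A, L}.
{A, L}⁺ = {A, B, C, F, L, P}, which is all of the schema, so {A, L} is the only candidate key.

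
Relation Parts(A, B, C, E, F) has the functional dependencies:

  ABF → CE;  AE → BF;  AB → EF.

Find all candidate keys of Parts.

Attribute A never appears on the right-hand side of any dependency, so A must belong to every candidate key.
{A}⁺ = {A}, which is not all of the schema, so we must add further attributes.
{A, B}⁺: AB→EF adds E, F; ABF→CE adds C → {A, B, C, E, F}. Minimal: {B}⁺ = {B}; {A}⁺ = {A} — none reach the full schema.
{A, E}⁺: AE→BF adds B, F; ABF→CE adds C → {A, B, C, E, F}. Minimal: {E}⁺ = {E}; {A}⁺ = {A} — none reach the full schema.
Any other superkey contains one of these as a subset, so there are no further candidate keys.

{A, B}; {A, E}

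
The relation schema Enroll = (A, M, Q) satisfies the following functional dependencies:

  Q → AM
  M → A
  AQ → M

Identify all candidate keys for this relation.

(Q)

{Q}⁺: Q→AM adds A, M → {A, M, Q}.
No other minimal superkey exists.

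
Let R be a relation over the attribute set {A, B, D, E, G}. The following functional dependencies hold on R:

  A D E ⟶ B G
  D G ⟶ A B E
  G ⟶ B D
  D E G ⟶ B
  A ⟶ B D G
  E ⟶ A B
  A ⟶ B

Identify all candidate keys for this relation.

A, E, G

{A}⁺: A→BDG adds B, D, G; DG→ABE adds E → {A, B, D, E, G}.
{E}⁺: E→AB adds A, B; A→BDG adds D, G → {A, B, D, E, G}.
{G}⁺: G→BD adds B, D; DG→ABE adds A, E → {A, B, D, E, G}.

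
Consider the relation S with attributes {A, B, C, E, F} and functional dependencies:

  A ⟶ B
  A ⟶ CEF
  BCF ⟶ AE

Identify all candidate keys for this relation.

{A}⁺: A→B adds B; A→CEF adds C, E, F → {A, B, C, E, F}.
{B, C, F}⁺: BCF→AE adds A, E → {A, B, C, E, F}. Minimal: {C, F}⁺ = {C, F}; {B, F}⁺ = {B, F}; {B, C}⁺ = {B, C} — none reach the full schema.
Any other superkey contains one of these as a subset, so there are no further candidate keys.

(A); (B, C, F)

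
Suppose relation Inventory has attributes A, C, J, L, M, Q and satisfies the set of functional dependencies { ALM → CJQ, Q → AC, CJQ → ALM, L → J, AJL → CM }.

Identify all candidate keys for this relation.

{A, L}⁺: L→J adds J; AJL→CM adds C, M; ALM→CJQ adds Q → {A, C, J, L, M, Q}.
{J, Q}⁺: Q→AC adds A, C; CJQ→ALM adds L, M → {A, C, J, L, M, Q}.
{L, Q}⁺: Q→AC adds A, C; L→J adds J; AJL→CM adds M → {A, C, J, L, M, Q}.
Any other superkey contains one of these as a subset, so there are no further candidate keys.

{A, L}, {J, Q}, {L, Q}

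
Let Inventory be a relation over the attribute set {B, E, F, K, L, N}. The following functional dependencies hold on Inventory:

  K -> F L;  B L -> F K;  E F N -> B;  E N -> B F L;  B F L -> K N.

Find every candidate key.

{E, N}, {B, E, K}, {B, E, L}

Attribute E never appears on the right-hand side of any dependency, so E must belong to every candidate key.
{E}⁺ = {E}, which is not all of the schema, so we must add further attributes.
{E, N}⁺: EN→BFL adds B, F, L; BFL→KN adds K → {B, E, F, K, L, N}. Minimal: {N}⁺ = {N}; {E}⁺ = {E} — none reach the full schema.
{B, E, K}⁺: K→FL adds F, L; BFL→KN adds N → {B, E, F, K, L, N}. Minimal: {E, K}⁺ = {E, F, K, L}; {B, K}⁺ = {B, F, K, L, N}; {B, E}⁺ = {B, E} — none reach the full schema.
{B, E, L}⁺: BL→FK adds F, K; BFL→KN adds N → {B, E, F, K, L, N}. Minimal: {E, L}⁺ = {E, L}; {B, L}⁺ = {B, F, K, L, N}; {B, E}⁺ = {B, E} — none reach the full schema.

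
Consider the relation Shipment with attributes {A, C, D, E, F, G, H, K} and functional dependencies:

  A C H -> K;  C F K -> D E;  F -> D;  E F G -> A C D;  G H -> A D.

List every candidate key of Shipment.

{C, F, G, H}, {E, F, G, H}

Attributes F, G, H never appear on any right-hand side, so every candidate key must contain {F, G, H}.
{F, G, H}⁺ = {A, D, F, G, H}, which is not all of the schema, so we must add further attributes.
{C, F, G, H}⁺: F→D adds D; GH→AD adds A; ACH→K adds K; CFK→DE adds E → {A, C, D, E, F, G, H, K}.
{E, F, G, H}⁺: F→D adds D; EFG→ACD adds A, C; ACH→K adds K → {A, C, D, E, F, G, H, K}.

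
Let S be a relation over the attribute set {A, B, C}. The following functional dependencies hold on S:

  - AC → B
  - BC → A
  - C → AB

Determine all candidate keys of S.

C

{C}⁺: C→AB adds A, B → {A, B, C}.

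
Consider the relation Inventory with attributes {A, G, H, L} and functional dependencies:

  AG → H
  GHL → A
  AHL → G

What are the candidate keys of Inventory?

AGL, AHL, GHL

Attribute L never appears on the right-hand side of any dependency, so L must belong to every candidate key.
{L}⁺ = {L}, which is not all of the schema, so we must add further attributes.
{A, G, L}⁺: AG→H adds H → {A, G, H, L}. Minimal: {G, L}⁺ = {G, L}; {A, L}⁺ = {A, L}; {A, G}⁺ = {A, G, H} — none reach the full schema.
{A, H, L}⁺: AHL→G adds G → {A, G, H, L}. Minimal: {H, L}⁺ = {H, L}; {A, L}⁺ = {A, L}; {A, H}⁺ = {A, H} — none reach the full schema.
{G, H, L}⁺: GHL→A adds A → {A, G, H, L}. Minimal: {H, L}⁺ = {H, L}; {G, L}⁺ = {G, L}; {G, H}⁺ = {G, H} — none reach the full schema.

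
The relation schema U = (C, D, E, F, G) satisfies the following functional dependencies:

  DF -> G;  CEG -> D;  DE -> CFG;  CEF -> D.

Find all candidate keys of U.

{D, E}; {C, E, F}; {C, E, G}

Attribute E never appears on the right-hand side of any dependency, so E must belong to every candidate key.
{E}⁺ = {E}, which is not all of the schema, so we must add further attributes.
{D, E}⁺: DE→CFG adds C, F, G → {C, D, E, F, G}. Minimal: {E}⁺ = {E}; {D}⁺ = {D} — none reach the full schema.
{C, E, F}⁺: CEF→D adds D; DF→G adds G → {C, D, E, F, G}. Minimal: {E, F}⁺ = {E, F}; {C, F}⁺ = {C, F}; {C, E}⁺ = {C, E} — none reach the full schema.
{C, E, G}⁺: CEG→D adds D; DE→CFG adds F → {C, D, E, F, G}. Minimal: {E, G}⁺ = {E, G}; {C, G}⁺ = {C, G}; {C, E}⁺ = {C, E} — none reach the full schema.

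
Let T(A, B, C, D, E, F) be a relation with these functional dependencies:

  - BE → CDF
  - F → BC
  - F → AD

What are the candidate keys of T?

Attribute E never appears on the right-hand side of any dependency, so E must belong to every candidate key.
{E}⁺ = {E}, which is not all of the schema, so we must add further attributes.
{B, E}⁺: BE→CDF adds C, D, F; F→AD adds A → {A, B, C, D, E, F}. Minimal: {E}⁺ = {E}; {B}⁺ = {B} — none reach the full schema.
{E, F}⁺: F→BC adds B, C; F→AD adds A, D → {A, B, C, D, E, F}. Minimal: {F}⁺ = {A, B, C, D, F}; {E}⁺ = {E} — none reach the full schema.
Any other superkey contains one of these as a subset, so there are no further candidate keys.

BE, EF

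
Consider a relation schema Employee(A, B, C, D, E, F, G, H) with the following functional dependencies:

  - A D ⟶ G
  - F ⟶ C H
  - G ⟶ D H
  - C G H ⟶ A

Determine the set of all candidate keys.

Attributes B, E, F never appear on any right-hand side, so every candidate key must contain {B, E, F}.
{B, E, F}⁺ = {B, C, E, F, H}, which is not all of the schema, so we must add further attributes.
{B, E, F, G}⁺: F→CH adds C, H; G→DH adds D; CGH→A adds A → {A, B, C, D, E, F, G, H}. Minimal: {E, F, G}⁺ = {A, C, D, E, F, G, H}; {B, F, G}⁺ = {A, B, C, D, F, G, H}; {B, E, G}⁺ = {B, D, E, G, H}; … — none reach the full schema.
{A, B, D, E, F}⁺: AD→G adds G; F→CH adds C, H → {A, B, C, D, E, F, G, H}. Minimal: {B, D, E, F}⁺ = {B, C, D, E, F, H}; {A, D, E, F}⁺ = {A, C, D, E, F, G, H}; {A, B, E, F}⁺ = {A, B, C, E, F, H}; … — none reach the full schema.
Any other superkey contains one of these as a subset, so there are no further candidate keys.

BEFG, ABDEF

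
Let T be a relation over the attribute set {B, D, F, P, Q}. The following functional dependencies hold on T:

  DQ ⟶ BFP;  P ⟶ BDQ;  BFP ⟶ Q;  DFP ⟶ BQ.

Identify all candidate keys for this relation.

{P}, {D, Q}

{P}⁺: P→BDQ adds B, D, Q; DQ→BFP adds F → {B, D, F, P, Q}.
{D, Q}⁺: DQ→BFP adds B, F, P → {B, D, F, P, Q}.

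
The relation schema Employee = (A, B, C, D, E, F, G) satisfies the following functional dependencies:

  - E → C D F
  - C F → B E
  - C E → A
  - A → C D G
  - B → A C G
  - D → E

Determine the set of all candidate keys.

{A}; {B}; {D}; {E}; {C, F}

{A}⁺: A→CDG adds C, D, G; D→E adds E; E→CDF adds F; CF→BE adds B → {A, B, C, D, E, F, G}.
{B}⁺: B→ACG adds A, C, G; A→CDG adds D; D→E adds E; E→CDF adds F → {A, B, C, D, E, F, G}.
{D}⁺: D→E adds E; E→CDF adds C, F; CF→BE adds B; CE→A adds A; A→CDG adds G → {A, B, C, D, E, F, G}.
{E}⁺: E→CDF adds C, D, F; CF→BE adds B; CE→A adds A; A→CDG adds G → {A, B, C, D, E, F, G}.
{C, F}⁺: CF→BE adds B, E; CE→A adds A; A→CDG adds D, G → {A, B, C, D, E, F, G}.
Any other superkey contains one of these as a subset, so there are no further candidate keys.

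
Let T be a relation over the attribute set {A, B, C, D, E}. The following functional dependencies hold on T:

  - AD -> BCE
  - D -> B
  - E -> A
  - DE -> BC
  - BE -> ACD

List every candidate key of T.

{A, D}⁺: AD→BCE adds B, C, E → {A, B, C, D, E}. Minimal: {D}⁺ = {B, D}; {A}⁺ = {A} — none reach the full schema.
{B, E}⁺: E→A adds A; BE→ACD adds C, D → {A, B, C, D, E}. Minimal: {E}⁺ = {A, E}; {B}⁺ = {B} — none reach the full schema.
{D, E}⁺: D→B adds B; E→A adds A; DE→BC adds C → {A, B, C, D, E}. Minimal: {E}⁺ = {A, E}; {D}⁺ = {B, D} — none reach the full schema.

(A, D), (B, E), (D, E)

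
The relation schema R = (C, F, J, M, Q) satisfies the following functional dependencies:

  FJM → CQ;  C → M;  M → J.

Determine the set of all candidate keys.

Attribute F never appears on the right-hand side of any dependency, so F must belong to every candidate key.
{F}⁺ = {F}, which is not all of the schema, so we must add further attributes.
{C, F}⁺: C→M adds M; M→J adds J; FJM→CQ adds Q → {C, F, J, M, Q}.
{F, M}⁺: M→J adds J; FJM→CQ adds C, Q → {C, F, J, M, Q}.
Any other superkey contains one of these as a subset, so there are no further candidate keys.

{C, F}, {F, M}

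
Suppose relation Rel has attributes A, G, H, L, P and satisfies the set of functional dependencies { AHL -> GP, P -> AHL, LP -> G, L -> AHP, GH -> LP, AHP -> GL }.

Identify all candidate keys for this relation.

{L}⁺: L→AHP adds A, H, P; AHP→GL adds G → {A, G, H, L, P}.
{P}⁺: P→AHL adds A, H, L; LP→G adds G → {A, G, H, L, P}.
{G, H}⁺: GH→LP adds L, P; P→AHL adds A → {A, G, H, L, P}.
Any other superkey contains one of these as a subset, so there are no further candidate keys.

{L}, {P}, {G, H}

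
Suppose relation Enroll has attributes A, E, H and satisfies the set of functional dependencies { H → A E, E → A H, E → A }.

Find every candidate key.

(E), (H)

{E}⁺: E→AH adds A, H → {A, E, H}.
{H}⁺: H→AE adds A, E → {A, E, H}.
Any other superkey contains one of these as a subset, so there are no further candidate keys.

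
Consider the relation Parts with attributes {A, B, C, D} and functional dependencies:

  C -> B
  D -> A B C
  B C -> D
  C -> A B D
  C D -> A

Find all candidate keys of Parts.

{C}⁺: C→B adds B; BC→D adds D; C→ABD adds A → {A, B, C, D}.
{D}⁺: D→ABC adds A, B, C → {A, B, C, D}.
Any other superkey contains one of these as a subset, so there are no further candidate keys.

C, D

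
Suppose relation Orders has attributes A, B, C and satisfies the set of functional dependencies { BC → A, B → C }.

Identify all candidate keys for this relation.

{B}⁺: B→C adds C; BC→A adds A → {A, B, C}.
No other minimal superkey exists.

{B}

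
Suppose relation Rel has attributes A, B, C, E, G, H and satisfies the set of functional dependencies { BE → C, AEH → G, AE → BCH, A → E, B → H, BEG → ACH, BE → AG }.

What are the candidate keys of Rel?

{A}⁺: A→E adds E; AE→BCH adds B, C, H; BE→AG adds G → {A, B, C, E, G, H}.
{B, E}⁺: BE→C adds C; B→H adds H; BE→AG adds A, G → {A, B, C, E, G, H}.
Any other superkey contains one of these as a subset, so there are no further candidate keys.

A, BE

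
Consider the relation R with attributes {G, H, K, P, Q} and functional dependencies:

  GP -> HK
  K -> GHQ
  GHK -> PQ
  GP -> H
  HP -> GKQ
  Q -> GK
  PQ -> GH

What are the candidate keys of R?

(K), (Q), (G, P), (H, P)

{K}⁺: K→GHQ adds G, H, Q; GHK→PQ adds P → {G, H, K, P, Q}.
{Q}⁺: Q→GK adds G, K; K→GHQ adds H; GHK→PQ adds P → {G, H, K, P, Q}.
{G, P}⁺: GP→HK adds H, K; K→GHQ adds Q → {G, H, K, P, Q}. Minimal: {P}⁺ = {P}; {G}⁺ = {G} — none reach the full schema.
{H, P}⁺: HP→GKQ adds G, K, Q → {G, H, K, P, Q}. Minimal: {P}⁺ = {P}; {H}⁺ = {H} — none reach the full schema.
Any other superkey contains one of these as a subset, so there are no further candidate keys.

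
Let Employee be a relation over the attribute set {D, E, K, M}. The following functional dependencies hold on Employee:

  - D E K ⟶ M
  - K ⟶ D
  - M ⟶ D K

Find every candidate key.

{E, K}⁺: K→D adds D; DEK→M adds M → {D, E, K, M}.
{E, M}⁺: M→DK adds D, K → {D, E, K, M}.
Any other superkey contains one of these as a subset, so there are no further candidate keys.

EK, EM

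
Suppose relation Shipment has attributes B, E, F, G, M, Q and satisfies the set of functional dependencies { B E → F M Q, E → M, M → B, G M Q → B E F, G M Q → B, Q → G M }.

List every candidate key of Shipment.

{E}⁺: E→M adds M; M→B adds B; BE→FMQ adds F, Q; Q→GM adds G → {B, E, F, G, M, Q}.
{Q}⁺: Q→GM adds G, M; M→B adds B; GMQ→BEF adds E, F → {B, E, F, G, M, Q}.

{E}, {Q}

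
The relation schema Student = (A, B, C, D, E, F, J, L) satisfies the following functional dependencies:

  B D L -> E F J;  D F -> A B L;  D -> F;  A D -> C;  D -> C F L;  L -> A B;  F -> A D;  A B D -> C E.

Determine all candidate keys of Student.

(D), (F)

{D}⁺: D→F adds F; D→CFL adds C, L; L→AB adds A, B; ABD→CE adds E; BDL→EFJ adds J → {A, B, C, D, E, F, J, L}.
{F}⁺: F→AD adds A, D; DF→ABL adds B, L; AD→C adds C; ABD→CE adds E; BDL→EFJ adds J → {A, B, C, D, E, F, J, L}.
Any other superkey contains one of these as a subset, so there are no further candidate keys.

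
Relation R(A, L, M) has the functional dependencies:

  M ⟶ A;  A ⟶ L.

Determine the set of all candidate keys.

Attribute M never appears on the right-hand side of any dependency, so M must belong to every candidate key.
{M}⁺ = {A, L, M}, which is all of the schema, so {M} is the only candidate key.

(M)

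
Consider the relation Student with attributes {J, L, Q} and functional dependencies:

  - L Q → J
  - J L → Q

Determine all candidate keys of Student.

{J, L}⁺: JL→Q adds Q → {J, L, Q}. Minimal: {L}⁺ = {L}; {J}⁺ = {J} — none reach the full schema.
{L, Q}⁺: LQ→J adds J → {J, L, Q}. Minimal: {Q}⁺ = {Q}; {L}⁺ = {L} — none reach the full schema.
Any other superkey contains one of these as a subset, so there are no further candidate keys.

(J, L), (L, Q)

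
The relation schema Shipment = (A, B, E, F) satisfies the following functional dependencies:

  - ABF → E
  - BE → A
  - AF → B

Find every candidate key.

{A, F}; {B, E, F}

Attribute F never appears on the right-hand side of any dependency, so F must belong to every candidate key.
{F}⁺ = {F}, which is not all of the schema, so we must add further attributes.
{A, F}⁺: AF→B adds B; ABF→E adds E → {A, B, E, F}. Minimal: {F}⁺ = {F}; {A}⁺ = {A} — none reach the full schema.
{B, E, F}⁺: BE→A adds A → {A, B, E, F}. Minimal: {E, F}⁺ = {E, F}; {B, F}⁺ = {B, F}; {B, E}⁺ = {A, B, E} — none reach the full schema.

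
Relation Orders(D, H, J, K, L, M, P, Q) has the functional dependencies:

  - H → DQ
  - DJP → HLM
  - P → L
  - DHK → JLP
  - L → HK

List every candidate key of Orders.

{L}⁺: L→HK adds H, K; H→DQ adds D, Q; DHK→JLP adds J, P; DJP→HLM adds M → {D, H, J, K, L, M, P, Q}.
{P}⁺: P→L adds L; L→HK adds H, K; H→DQ adds D, Q; DHK→JLP adds J; DJP→HLM adds M → {D, H, J, K, L, M, P, Q}.
{H, K}⁺: H→DQ adds D, Q; DHK→JLP adds J, L, P; DJP→HLM adds M → {D, H, J, K, L, M, P, Q}.

(L); (P); (H, K)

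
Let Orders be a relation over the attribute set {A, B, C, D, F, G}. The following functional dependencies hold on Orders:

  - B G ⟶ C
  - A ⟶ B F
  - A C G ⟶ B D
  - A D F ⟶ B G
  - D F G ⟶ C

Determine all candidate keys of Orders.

(A, D); (A, G)

Attribute A never appears on the right-hand side of any dependency, so A must belong to every candidate key.
{A}⁺ = {A, B, F}, which is not all of the schema, so we must add further attributes.
{A, D}⁺: A→BF adds B, F; ADF→BG adds G; DFG→C adds C → {A, B, C, D, F, G}.
{A, G}⁺: A→BF adds B, F; BG→C adds C; ACG→BD adds D → {A, B, C, D, F, G}.
Any other superkey contains one of these as a subset, so there are no further candidate keys.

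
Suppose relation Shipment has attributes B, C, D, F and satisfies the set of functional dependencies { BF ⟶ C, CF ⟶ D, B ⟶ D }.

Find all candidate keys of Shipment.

Attributes B, F never appear on any right-hand side, so every candidate key must contain {B, F}.
{B, F}⁺ = {B, C, D, F}, which is all of the schema, so {B, F} is the only candidate key.

{B, F}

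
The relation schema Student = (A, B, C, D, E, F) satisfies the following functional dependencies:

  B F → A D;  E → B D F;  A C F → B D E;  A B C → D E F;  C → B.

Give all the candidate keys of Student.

{A, C}, {C, E}, {C, F}

Attribute C never appears on the right-hand side of any dependency, so C must belong to every candidate key.
{C}⁺ = {B, C}, which is not all of the schema, so we must add further attributes.
{A, C}⁺: C→B adds B; ABC→DEF adds D, E, F → {A, B, C, D, E, F}.
{C, E}⁺: E→BDF adds B, D, F; BF→AD adds A → {A, B, C, D, E, F}.
{C, F}⁺: C→B adds B; BF→AD adds A, D; ACF→BDE adds E → {A, B, C, D, E, F}.
Any other superkey contains one of these as a subset, so there are no further candidate keys.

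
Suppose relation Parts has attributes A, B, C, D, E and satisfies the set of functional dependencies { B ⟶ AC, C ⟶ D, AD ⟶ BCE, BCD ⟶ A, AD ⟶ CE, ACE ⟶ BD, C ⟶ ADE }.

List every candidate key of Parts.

{B}⁺: B→AC adds A, C; C→D adds D; AD→BCE adds E → {A, B, C, D, E}.
{C}⁺: C→D adds D; C→ADE adds A, E; AD→BCE adds B → {A, B, C, D, E}.
{A, D}⁺: AD→BCE adds B, C, E → {A, B, C, D, E}. Minimal: {D}⁺ = {D}; {A}⁺ = {A} — none reach the full schema.
Any other superkey contains one of these as a subset, so there are no further candidate keys.

(B), (C), (A, D)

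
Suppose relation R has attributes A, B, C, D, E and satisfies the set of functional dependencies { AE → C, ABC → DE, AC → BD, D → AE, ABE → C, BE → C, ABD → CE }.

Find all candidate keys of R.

D; AC; AE

{D}⁺: D→AE adds A, E; AE→C adds C; AC→BD adds B → {A, B, C, D, E}.
{A, C}⁺: AC→BD adds B, D; D→AE adds E → {A, B, C, D, E}.
{A, E}⁺: AE→C adds C; AC→BD adds B, D → {A, B, C, D, E}.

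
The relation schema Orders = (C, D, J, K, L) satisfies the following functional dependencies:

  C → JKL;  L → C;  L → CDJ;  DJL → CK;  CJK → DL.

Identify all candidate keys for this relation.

{C}, {L}

{C}⁺: C→JKL adds J, K, L; L→CDJ adds D → {C, D, J, K, L}.
{L}⁺: L→C adds C; L→CDJ adds D, J; DJL→CK adds K → {C, D, J, K, L}.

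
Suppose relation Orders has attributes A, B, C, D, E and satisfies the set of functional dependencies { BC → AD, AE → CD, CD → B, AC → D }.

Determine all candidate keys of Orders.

{A, E}, {B, C, E}, {C, D, E}

Attribute E never appears on the right-hand side of any dependency, so E must belong to every candidate key.
{E}⁺ = {E}, which is not all of the schema, so we must add further attributes.
{A, E}⁺: AE→CD adds C, D; CD→B adds B → {A, B, C, D, E}. Minimal: {E}⁺ = {E}; {A}⁺ = {A} — none reach the full schema.
{B, C, E}⁺: BC→AD adds A, D → {A, B, C, D, E}. Minimal: {C, E}⁺ = {C, E}; {B, E}⁺ = {B, E}; {B, C}⁺ = {A, B, C, D} — none reach the full schema.
{C, D, E}⁺: CD→B adds B; BC→AD adds A → {A, B, C, D, E}. Minimal: {D, E}⁺ = {D, E}; {C, E}⁺ = {C, E}; {C, D}⁺ = {A, B, C, D} — none reach the full schema.
Any other superkey contains one of these as a subset, so there are no further candidate keys.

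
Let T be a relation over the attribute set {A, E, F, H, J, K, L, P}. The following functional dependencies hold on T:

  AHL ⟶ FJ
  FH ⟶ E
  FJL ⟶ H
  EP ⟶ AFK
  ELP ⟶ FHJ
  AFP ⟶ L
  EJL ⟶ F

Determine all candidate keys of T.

Attribute P never appears on the right-hand side of any dependency, so P must belong to every candidate key.
{P}⁺ = {P}, which is not all of the schema, so we must add further attributes.
{E, P}⁺: EP→AFK adds A, F, K; AFP→L adds L; ELP→FHJ adds H, J → {A, E, F, H, J, K, L, P}. Minimal: {P}⁺ = {P}; {E}⁺ = {E} — none reach the full schema.
{F, H, P}⁺: FH→E adds E; EP→AFK adds A, K; AFP→L adds L; AHL→FJ adds J → {A, E, F, H, J, K, L, P}. Minimal: {H, P}⁺ = {H, P}; {F, P}⁺ = {F, P}; {F, H}⁺ = {E, F, H} — none reach the full schema.
{A, F, J, P}⁺: AFP→L adds L; FJL→H adds H; FH→E adds E; EP→AFK adds K → {A, E, F, H, J, K, L, P}. Minimal: {F, J, P}⁺ = {F, J, P}; {A, J, P}⁺ = {A, J, P}; {A, F, P}⁺ = {A, F, L, P}; … — none reach the full schema.
{A, H, L, P}⁺: AHL→FJ adds F, J; FH→E adds E; EP→AFK adds K → {A, E, F, H, J, K, L, P}. Minimal: {H, L, P}⁺ = {H, L, P}; {A, L, P}⁺ = {A, L, P}; {A, H, P}⁺ = {A, H, P}; … — none reach the full schema.
{F, J, L, P}⁺: FJL→H adds H; FH→E adds E; EP→AFK adds A, K → {A, E, F, H, J, K, L, P}. Minimal: {J, L, P}⁺ = {J, L, P}; {F, L, P}⁺ = {F, L, P}; {F, J, P}⁺ = {F, J, P}; … — none reach the full schema.
Any other superkey contains one of these as a subset, so there are no further candidate keys.

{E, P}; {F, H, P}; {A, F, J, P}; {A, H, L, P}; {F, J, L, P}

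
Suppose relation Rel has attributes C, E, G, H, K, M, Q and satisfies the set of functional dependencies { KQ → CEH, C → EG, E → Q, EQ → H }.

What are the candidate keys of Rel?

(C, K, M), (E, K, M), (K, M, Q)

Attributes K, M never appear on any right-hand side, so every candidate key must contain {K, M}.
{K, M}⁺ = {K, M}, which is not all of the schema, so we must add further attributes.
{C, K, M}⁺: C→EG adds E, G; E→Q adds Q; EQ→H adds H → {C, E, G, H, K, M, Q}. Minimal: {K, M}⁺ = {K, M}; {C, M}⁺ = {C, E, G, H, M, Q}; {C, K}⁺ = {C, E, G, H, K, Q} — none reach the full schema.
{E, K, M}⁺: E→Q adds Q; EQ→H adds H; KQ→CEH adds C; C→EG adds G → {C, E, G, H, K, M, Q}. Minimal: {K, M}⁺ = {K, M}; {E, M}⁺ = {E, H, M, Q}; {E, K}⁺ = {C, E, G, H, K, Q} — none reach the full schema.
{K, M, Q}⁺: KQ→CEH adds C, E, H; C→EG adds G → {C, E, G, H, K, M, Q}. Minimal: {M, Q}⁺ = {M, Q}; {K, Q}⁺ = {C, E, G, H, K, Q}; {K, M}⁺ = {K, M} — none reach the full schema.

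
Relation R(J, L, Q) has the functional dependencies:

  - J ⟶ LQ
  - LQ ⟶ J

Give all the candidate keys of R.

{J}⁺: J→LQ adds L, Q → {J, L, Q}.
{L, Q}⁺: LQ→J adds J → {J, L, Q}. Minimal: {Q}⁺ = {Q}; {L}⁺ = {L} — none reach the full schema.
Any other superkey contains one of these as a subset, so there are no further candidate keys.

{J}, {L, Q}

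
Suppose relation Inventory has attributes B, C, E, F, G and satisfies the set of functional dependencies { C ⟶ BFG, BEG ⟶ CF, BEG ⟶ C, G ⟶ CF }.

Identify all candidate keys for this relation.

Attribute E never appears on the right-hand side of any dependency, so E must belong to every candidate key.
{E}⁺ = {E}, which is not all of the schema, so we must add further attributes.
{C, E}⁺: C→BFG adds B, F, G → {B, C, E, F, G}. Minimal: {E}⁺ = {E}; {C}⁺ = {B, C, F, G} — none reach the full schema.
{E, G}⁺: G→CF adds C, F; C→BFG adds B → {B, C, E, F, G}. Minimal: {G}⁺ = {B, C, F, G}; {E}⁺ = {E} — none reach the full schema.
Any other superkey contains one of these as a subset, so there are no further candidate keys.

{C, E}, {E, G}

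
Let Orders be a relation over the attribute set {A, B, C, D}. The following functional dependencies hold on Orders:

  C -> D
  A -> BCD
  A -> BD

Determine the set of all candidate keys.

(A)

Attribute A never appears on the right-hand side of any dependency, so A must belong to every candidate key.
{A}⁺ = {A, B, C, D}, which is all of the schema, so {A} is the only candidate key.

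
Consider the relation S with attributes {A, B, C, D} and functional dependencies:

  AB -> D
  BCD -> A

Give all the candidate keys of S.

Attributes B, C never appear on any right-hand side, so every candidate key must contain {B, C}.
{B, C}⁺ = {B, C}, which is not all of the schema, so we must add further attributes.
{A, B, C}⁺: AB→D adds D → {A, B, C, D}. Minimal: {B, C}⁺ = {B, C}; {A, C}⁺ = {A, C}; {A, B}⁺ = {A, B, D} — none reach the full schema.
{B, C, D}⁺: BCD→A adds A → {A, B, C, D}. Minimal: {C, D}⁺ = {C, D}; {B, D}⁺ = {B, D}; {B, C}⁺ = {B, C} — none reach the full schema.
Any other superkey contains one of these as a subset, so there are no further candidate keys.

{A, B, C}, {B, C, D}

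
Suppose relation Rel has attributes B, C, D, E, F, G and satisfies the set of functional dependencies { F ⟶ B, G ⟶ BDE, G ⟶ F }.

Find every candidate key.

Attributes C, G never appear on any right-hand side, so every candidate key must contain {C, G}.
{C, G}⁺ = {B, C, D, E, F, G}, which is all of the schema, so {C, G} is the only candidate key.

CG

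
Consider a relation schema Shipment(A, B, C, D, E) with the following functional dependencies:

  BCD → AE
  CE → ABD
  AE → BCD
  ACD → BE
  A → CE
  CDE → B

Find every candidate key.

{A}, {C, E}, {B, C, D}

{A}⁺: A→CE adds C, E; CE→ABD adds B, D → {A, B, C, D, E}.
{C, E}⁺: CE→ABD adds A, B, D → {A, B, C, D, E}. Minimal: {E}⁺ = {E}; {C}⁺ = {C} — none reach the full schema.
{B, C, D}⁺: BCD→AE adds A, E → {A, B, C, D, E}. Minimal: {C, D}⁺ = {C, D}; {B, D}⁺ = {B, D}; {B, C}⁺ = {B, C} — none reach the full schema.
Any other superkey contains one of these as a subset, so there are no further candidate keys.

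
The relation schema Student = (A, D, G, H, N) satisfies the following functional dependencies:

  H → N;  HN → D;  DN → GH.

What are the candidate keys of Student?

Attribute A never appears on the right-hand side of any dependency, so A must belong to every candidate key.
{A}⁺ = {A}, which is not all of the schema, so we must add further attributes.
{A, H}⁺: H→N adds N; HN→D adds D; DN→GH adds G → {A, D, G, H, N}. Minimal: {H}⁺ = {D, G, H, N}; {A}⁺ = {A} — none reach the full schema.
{A, D, N}⁺: DN→GH adds G, H → {A, D, G, H, N}. Minimal: {D, N}⁺ = {D, G, H, N}; {A, N}⁺ = {A, N}; {A, D}⁺ = {A, D} — none reach the full schema.

{A, H}; {A, D, N}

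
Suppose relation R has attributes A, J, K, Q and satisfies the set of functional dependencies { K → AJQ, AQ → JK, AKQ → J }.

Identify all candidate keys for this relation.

{K}, {A, Q}

{K}⁺: K→AJQ adds A, J, Q → {A, J, K, Q}.
{A, Q}⁺: AQ→JK adds J, K → {A, J, K, Q}. Minimal: {Q}⁺ = {Q}; {A}⁺ = {A} — none reach the full schema.
Any other superkey contains one of these as a subset, so there are no further candidate keys.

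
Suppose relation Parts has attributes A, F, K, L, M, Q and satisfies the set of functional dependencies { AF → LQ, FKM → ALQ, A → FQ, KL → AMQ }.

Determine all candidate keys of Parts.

Attribute K never appears on the right-hand side of any dependency, so K must belong to every candidate key.
{K}⁺ = {K}, which is not all of the schema, so we must add further attributes.
{A, K}⁺: A→FQ adds F, Q; AF→LQ adds L; KL→AMQ adds M → {A, F, K, L, M, Q}. Minimal: {K}⁺ = {K}; {A}⁺ = {A, F, L, Q} — none reach the full schema.
{K, L}⁺: KL→AMQ adds A, M, Q; A→FQ adds F → {A, F, K, L, M, Q}. Minimal: {L}⁺ = {L}; {K}⁺ = {K} — none reach the full schema.
{F, K, M}⁺: FKM→ALQ adds A, L, Q → {A, F, K, L, M, Q}. Minimal: {K, M}⁺ = {K, M}; {F, M}⁺ = {F, M}; {F, K}⁺ = {F, K} — none reach the full schema.
Any other superkey contains one of these as a subset, so there are no further candidate keys.

(A, K), (K, L), (F, K, M)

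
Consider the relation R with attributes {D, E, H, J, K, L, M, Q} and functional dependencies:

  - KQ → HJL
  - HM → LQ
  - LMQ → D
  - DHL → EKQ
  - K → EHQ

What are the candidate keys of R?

Attribute M never appears on the right-hand side of any dependency, so M must belong to every candidate key.
{M}⁺ = {M}, which is not all of the schema, so we must add further attributes.
{H, M}⁺: HM→LQ adds L, Q; LMQ→D adds D; DHL→EKQ adds E, K; KQ→HJL adds J → {D, E, H, J, K, L, M, Q}. Minimal: {M}⁺ = {M}; {H}⁺ = {H} — none reach the full schema.
{K, M}⁺: K→EHQ adds E, H, Q; KQ→HJL adds J, L; LMQ→D adds D → {D, E, H, J, K, L, M, Q}. Minimal: {M}⁺ = {M}; {K}⁺ = {E, H, J, K, L, Q} — none reach the full schema.

(H, M), (K, M)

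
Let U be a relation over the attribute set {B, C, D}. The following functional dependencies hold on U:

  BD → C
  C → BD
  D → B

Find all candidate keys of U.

{C}; {D}

{C}⁺: C→BD adds B, D → {B, C, D}.
{D}⁺: D→B adds B; BD→C adds C → {B, C, D}.
Any other superkey contains one of these as a subset, so there are no further candidate keys.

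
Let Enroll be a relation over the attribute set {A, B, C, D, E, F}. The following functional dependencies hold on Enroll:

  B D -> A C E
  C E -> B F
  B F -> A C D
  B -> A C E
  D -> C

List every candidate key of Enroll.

(B), (C, E), (D, E)

{B}⁺: B→ACE adds A, C, E; CE→BF adds F; BF→ACD adds D → {A, B, C, D, E, F}.
{C, E}⁺: CE→BF adds B, F; BF→ACD adds A, D → {A, B, C, D, E, F}.
{D, E}⁺: D→C adds C; CE→BF adds B, F; BF→ACD adds A → {A, B, C, D, E, F}.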